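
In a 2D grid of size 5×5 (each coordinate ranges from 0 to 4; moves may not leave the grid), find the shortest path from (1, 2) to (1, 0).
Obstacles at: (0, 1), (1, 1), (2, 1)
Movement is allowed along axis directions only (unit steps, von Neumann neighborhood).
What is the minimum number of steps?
6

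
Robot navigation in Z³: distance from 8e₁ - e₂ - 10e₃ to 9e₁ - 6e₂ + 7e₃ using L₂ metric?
17.7482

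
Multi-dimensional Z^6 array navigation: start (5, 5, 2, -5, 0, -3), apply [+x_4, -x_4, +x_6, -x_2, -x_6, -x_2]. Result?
(5, 3, 2, -5, 0, -3)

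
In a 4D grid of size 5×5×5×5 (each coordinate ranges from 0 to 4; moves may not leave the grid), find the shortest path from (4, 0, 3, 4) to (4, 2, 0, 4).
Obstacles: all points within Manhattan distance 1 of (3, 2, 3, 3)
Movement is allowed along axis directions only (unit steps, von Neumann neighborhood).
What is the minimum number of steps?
5
(one shortest path: (4, 0, 3, 4) → (4, 1, 3, 4) → (4, 2, 3, 4) → (4, 2, 2, 4) → (4, 2, 1, 4) → (4, 2, 0, 4))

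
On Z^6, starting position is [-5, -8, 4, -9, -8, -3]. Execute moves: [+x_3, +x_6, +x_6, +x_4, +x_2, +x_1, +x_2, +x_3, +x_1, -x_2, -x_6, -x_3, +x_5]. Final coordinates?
(-3, -7, 5, -8, -7, -2)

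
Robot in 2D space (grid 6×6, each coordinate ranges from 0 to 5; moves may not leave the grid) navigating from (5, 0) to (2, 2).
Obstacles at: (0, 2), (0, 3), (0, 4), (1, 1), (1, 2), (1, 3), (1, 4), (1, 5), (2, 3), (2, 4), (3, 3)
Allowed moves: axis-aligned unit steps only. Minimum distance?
5
(one shortest path: (5, 0) → (4, 0) → (3, 0) → (2, 0) → (2, 1) → (2, 2))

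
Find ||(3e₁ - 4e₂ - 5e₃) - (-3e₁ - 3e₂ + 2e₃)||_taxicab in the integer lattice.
14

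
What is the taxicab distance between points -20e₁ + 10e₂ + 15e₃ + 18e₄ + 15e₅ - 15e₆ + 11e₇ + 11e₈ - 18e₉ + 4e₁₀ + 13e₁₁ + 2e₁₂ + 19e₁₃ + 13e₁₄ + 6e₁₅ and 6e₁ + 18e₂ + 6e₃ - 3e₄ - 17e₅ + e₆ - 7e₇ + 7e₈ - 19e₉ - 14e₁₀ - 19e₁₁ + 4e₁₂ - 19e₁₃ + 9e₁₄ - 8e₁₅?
243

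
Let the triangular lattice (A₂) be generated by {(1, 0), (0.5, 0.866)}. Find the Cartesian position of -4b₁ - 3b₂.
(-5.5, -2.598)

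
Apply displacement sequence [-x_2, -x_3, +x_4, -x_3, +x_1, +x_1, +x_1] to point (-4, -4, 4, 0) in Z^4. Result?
(-1, -5, 2, 1)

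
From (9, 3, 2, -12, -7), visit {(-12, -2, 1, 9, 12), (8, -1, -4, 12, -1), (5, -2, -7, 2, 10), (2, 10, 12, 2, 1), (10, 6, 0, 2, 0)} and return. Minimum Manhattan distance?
210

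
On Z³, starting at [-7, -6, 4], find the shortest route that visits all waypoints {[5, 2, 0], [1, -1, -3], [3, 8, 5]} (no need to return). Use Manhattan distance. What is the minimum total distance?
43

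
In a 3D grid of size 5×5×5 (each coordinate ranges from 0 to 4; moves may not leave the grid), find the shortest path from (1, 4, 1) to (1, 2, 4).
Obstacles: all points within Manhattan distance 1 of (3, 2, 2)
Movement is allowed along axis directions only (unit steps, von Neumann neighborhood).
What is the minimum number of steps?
5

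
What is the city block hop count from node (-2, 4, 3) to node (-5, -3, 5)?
12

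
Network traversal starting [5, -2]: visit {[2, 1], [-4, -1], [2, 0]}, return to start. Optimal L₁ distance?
24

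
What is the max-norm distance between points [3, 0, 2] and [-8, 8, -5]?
11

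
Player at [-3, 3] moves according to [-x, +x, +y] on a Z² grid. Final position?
(-3, 4)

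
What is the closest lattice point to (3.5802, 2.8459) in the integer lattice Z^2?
(4, 3)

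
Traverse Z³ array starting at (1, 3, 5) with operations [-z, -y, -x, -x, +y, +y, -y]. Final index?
(-1, 3, 4)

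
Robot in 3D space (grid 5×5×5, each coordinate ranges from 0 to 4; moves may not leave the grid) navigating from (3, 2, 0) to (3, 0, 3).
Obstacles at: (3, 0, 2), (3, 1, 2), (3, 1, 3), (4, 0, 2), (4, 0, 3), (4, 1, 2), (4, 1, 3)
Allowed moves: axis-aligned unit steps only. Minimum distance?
7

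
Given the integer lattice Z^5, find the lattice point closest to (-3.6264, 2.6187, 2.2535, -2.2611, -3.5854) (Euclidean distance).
(-4, 3, 2, -2, -4)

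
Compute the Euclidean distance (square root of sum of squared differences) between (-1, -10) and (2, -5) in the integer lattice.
5.83095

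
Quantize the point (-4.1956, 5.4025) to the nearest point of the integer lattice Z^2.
(-4, 5)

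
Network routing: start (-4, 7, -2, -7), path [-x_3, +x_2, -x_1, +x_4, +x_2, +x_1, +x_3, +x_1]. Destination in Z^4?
(-3, 9, -2, -6)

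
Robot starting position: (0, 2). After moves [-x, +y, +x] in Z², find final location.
(0, 3)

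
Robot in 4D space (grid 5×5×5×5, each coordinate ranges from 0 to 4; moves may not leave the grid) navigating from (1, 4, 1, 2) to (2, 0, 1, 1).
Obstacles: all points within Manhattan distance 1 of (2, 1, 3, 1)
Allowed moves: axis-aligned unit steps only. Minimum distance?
6
(one shortest path: (1, 4, 1, 2) → (2, 4, 1, 2) → (2, 3, 1, 2) → (2, 2, 1, 2) → (2, 1, 1, 2) → (2, 0, 1, 2) → (2, 0, 1, 1))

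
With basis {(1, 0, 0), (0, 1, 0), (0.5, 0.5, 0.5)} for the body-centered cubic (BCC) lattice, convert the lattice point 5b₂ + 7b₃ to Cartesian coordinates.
(3.5, 8.5, 3.5)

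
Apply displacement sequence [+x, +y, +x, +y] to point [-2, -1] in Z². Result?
(0, 1)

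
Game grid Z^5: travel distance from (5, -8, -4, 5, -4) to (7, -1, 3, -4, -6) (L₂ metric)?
13.6748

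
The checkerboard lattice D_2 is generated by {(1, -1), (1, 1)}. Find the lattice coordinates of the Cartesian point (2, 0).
b₁ + b₂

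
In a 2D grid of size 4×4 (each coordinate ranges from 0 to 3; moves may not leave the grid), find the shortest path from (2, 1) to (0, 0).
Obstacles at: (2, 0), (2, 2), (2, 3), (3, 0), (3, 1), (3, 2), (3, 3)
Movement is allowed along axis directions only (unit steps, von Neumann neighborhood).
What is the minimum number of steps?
3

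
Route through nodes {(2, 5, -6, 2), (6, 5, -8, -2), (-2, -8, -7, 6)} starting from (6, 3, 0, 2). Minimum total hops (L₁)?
46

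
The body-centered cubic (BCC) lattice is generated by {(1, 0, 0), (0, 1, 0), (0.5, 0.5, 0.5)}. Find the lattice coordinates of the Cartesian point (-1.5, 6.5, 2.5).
-4b₁ + 4b₂ + 5b₃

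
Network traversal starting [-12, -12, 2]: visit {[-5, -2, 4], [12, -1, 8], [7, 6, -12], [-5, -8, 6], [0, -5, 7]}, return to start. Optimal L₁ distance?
128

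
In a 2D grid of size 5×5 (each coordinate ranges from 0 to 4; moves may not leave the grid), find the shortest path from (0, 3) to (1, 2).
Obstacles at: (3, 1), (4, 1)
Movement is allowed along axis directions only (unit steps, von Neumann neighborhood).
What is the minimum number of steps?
2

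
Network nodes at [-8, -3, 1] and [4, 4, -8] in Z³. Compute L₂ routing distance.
16.5529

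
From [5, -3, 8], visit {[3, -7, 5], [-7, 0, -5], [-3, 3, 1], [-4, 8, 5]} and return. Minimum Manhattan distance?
82
(one optimal route: (5, -3, 8) → (3, -7, 5) → (-7, 0, -5) → (-3, 3, 1) → (-4, 8, 5) → (5, -3, 8))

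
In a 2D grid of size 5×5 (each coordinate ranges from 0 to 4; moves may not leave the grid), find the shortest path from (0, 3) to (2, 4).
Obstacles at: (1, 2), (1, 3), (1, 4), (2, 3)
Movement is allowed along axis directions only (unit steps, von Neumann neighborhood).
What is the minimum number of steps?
9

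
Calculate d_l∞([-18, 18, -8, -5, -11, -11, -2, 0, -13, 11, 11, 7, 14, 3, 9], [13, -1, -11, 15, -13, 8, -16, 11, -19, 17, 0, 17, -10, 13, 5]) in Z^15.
31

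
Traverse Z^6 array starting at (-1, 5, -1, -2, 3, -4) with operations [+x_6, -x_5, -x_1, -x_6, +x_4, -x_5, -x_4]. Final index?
(-2, 5, -1, -2, 1, -4)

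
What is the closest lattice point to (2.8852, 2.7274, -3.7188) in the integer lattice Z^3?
(3, 3, -4)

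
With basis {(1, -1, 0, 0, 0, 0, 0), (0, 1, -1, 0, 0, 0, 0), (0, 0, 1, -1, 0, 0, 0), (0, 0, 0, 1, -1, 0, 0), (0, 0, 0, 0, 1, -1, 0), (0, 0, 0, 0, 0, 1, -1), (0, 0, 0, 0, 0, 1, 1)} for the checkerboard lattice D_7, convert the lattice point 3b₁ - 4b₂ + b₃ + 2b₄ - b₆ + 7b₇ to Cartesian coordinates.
(3, -7, 5, 1, -2, 6, 8)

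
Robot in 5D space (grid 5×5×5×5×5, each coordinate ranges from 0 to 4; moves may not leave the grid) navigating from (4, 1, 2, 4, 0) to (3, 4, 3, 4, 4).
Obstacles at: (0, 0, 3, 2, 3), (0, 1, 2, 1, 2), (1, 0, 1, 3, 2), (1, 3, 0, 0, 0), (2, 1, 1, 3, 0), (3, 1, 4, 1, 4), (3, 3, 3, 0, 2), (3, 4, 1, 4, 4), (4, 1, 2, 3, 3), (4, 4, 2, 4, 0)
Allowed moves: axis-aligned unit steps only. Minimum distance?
9
(one shortest path: (4, 1, 2, 4, 0) → (3, 1, 2, 4, 0) → (3, 2, 2, 4, 0) → (3, 3, 2, 4, 0) → (3, 4, 2, 4, 0) → (3, 4, 3, 4, 0) → (3, 4, 3, 4, 1) → (3, 4, 3, 4, 2) → (3, 4, 3, 4, 3) → (3, 4, 3, 4, 4))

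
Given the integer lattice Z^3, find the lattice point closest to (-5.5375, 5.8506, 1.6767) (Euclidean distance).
(-6, 6, 2)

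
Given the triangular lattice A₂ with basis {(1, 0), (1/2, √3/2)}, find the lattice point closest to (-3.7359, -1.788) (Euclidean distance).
(-4, -1.732)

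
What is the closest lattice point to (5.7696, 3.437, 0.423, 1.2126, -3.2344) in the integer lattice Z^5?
(6, 3, 0, 1, -3)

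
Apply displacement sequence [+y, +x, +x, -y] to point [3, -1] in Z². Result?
(5, -1)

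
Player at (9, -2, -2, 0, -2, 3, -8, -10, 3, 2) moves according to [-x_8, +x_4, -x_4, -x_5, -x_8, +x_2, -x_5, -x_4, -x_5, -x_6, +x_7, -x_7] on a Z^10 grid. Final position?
(9, -1, -2, -1, -5, 2, -8, -12, 3, 2)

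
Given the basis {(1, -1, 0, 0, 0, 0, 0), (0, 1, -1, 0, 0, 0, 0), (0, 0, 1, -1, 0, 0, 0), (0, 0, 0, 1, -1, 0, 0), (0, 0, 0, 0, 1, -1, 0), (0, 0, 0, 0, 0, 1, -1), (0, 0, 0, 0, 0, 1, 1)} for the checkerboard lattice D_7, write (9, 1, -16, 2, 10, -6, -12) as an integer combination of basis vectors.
9b₁ + 10b₂ - 6b₃ - 4b₄ + 6b₅ + 6b₆ - 6b₇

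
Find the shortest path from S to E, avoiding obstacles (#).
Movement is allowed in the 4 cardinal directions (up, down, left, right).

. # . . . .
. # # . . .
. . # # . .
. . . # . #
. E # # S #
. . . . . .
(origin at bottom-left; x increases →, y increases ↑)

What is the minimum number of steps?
5
(one shortest path: (4, 1) → (4, 0) → (3, 0) → (2, 0) → (1, 0) → (1, 1))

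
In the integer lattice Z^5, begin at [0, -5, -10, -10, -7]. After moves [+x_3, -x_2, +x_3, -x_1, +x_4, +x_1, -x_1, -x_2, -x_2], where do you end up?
(-1, -8, -8, -9, -7)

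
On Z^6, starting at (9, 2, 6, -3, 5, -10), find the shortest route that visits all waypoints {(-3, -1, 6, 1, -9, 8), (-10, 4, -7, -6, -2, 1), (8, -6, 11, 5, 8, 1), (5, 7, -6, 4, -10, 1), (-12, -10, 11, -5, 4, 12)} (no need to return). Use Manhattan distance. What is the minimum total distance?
207
(one optimal route: (9, 2, 6, -3, 5, -10) → (8, -6, 11, 5, 8, 1) → (-12, -10, 11, -5, 4, 12) → (-3, -1, 6, 1, -9, 8) → (5, 7, -6, 4, -10, 1) → (-10, 4, -7, -6, -2, 1))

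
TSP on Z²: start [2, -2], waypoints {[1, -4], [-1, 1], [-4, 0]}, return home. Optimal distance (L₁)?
22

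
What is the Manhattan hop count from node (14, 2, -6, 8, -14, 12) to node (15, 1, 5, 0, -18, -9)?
46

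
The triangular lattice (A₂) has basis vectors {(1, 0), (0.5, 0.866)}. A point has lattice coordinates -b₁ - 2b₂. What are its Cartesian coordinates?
(-2, -1.732)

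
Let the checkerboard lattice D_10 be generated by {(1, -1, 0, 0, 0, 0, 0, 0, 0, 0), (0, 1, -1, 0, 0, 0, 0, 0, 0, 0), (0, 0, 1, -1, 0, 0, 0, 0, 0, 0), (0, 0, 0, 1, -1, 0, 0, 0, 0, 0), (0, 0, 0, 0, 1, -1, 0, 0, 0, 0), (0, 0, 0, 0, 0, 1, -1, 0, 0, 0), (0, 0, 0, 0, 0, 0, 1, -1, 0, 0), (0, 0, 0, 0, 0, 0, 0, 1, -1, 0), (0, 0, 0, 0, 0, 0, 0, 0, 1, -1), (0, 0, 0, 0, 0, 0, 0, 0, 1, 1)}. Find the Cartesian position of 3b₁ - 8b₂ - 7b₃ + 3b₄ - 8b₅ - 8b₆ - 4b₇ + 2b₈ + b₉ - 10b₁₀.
(3, -11, 1, 10, -11, 0, 4, 6, -11, -11)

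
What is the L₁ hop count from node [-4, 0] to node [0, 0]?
4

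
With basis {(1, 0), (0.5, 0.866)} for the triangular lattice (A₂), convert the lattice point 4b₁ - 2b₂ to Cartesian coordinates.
(3, -1.732)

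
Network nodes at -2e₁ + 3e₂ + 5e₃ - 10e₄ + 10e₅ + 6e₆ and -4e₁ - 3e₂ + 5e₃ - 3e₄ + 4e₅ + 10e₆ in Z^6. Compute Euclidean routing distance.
11.8743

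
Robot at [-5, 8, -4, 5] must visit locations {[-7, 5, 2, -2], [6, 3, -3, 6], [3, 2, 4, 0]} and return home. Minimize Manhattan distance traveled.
70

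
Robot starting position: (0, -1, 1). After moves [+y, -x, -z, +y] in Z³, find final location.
(-1, 1, 0)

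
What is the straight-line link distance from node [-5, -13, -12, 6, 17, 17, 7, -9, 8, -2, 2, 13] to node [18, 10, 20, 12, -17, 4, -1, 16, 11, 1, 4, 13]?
64.4515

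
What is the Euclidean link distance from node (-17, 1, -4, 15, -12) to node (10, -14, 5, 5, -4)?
34.6266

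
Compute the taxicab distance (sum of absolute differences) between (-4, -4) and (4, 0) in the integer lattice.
12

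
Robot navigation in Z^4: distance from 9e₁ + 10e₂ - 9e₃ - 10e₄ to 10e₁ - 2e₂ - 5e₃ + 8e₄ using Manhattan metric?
35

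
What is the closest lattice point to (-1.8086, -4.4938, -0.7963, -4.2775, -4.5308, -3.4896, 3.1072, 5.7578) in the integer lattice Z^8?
(-2, -4, -1, -4, -5, -3, 3, 6)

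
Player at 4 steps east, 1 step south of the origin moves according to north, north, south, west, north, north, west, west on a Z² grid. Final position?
(1, 2)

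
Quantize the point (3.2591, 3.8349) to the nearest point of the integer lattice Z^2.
(3, 4)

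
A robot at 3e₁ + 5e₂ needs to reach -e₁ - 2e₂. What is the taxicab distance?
11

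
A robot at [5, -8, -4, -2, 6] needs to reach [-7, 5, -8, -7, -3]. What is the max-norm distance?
13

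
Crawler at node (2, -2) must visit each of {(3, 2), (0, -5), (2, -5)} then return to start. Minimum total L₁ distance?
20
(one optimal route: (2, -2) → (3, 2) → (0, -5) → (2, -5) → (2, -2))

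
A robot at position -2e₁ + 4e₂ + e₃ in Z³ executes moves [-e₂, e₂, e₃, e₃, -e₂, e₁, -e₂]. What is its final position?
(-1, 2, 3)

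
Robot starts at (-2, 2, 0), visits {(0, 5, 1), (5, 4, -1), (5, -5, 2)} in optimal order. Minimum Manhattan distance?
26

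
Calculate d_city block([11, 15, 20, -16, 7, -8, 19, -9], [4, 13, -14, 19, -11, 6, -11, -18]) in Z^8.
149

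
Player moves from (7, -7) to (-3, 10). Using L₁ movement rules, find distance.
27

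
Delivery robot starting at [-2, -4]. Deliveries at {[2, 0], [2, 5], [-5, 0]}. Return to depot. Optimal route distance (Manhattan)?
32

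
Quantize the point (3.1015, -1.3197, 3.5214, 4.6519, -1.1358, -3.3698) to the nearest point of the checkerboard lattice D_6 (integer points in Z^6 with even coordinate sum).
(3, -1, 3, 5, -1, -3)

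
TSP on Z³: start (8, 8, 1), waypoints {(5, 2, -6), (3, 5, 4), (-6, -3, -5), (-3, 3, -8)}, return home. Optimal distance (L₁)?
76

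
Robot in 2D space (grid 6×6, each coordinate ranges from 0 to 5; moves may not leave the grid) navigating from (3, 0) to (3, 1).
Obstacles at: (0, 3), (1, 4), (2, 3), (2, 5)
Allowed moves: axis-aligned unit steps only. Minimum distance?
1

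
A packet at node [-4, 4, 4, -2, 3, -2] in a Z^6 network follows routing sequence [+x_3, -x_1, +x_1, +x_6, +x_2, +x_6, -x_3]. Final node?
(-4, 5, 4, -2, 3, 0)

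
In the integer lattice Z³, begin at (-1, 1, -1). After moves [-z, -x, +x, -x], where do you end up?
(-2, 1, -2)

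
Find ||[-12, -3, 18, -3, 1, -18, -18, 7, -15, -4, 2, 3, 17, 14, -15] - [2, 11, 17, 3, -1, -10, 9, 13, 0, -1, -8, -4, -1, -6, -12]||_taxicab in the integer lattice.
154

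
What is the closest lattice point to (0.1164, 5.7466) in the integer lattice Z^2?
(0, 6)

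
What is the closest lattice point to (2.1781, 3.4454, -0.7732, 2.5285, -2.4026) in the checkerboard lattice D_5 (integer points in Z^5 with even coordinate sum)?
(2, 3, -1, 2, -2)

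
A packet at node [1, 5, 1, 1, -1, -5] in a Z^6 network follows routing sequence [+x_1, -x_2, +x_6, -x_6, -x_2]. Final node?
(2, 3, 1, 1, -1, -5)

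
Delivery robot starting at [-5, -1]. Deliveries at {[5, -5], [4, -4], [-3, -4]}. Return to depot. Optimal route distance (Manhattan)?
28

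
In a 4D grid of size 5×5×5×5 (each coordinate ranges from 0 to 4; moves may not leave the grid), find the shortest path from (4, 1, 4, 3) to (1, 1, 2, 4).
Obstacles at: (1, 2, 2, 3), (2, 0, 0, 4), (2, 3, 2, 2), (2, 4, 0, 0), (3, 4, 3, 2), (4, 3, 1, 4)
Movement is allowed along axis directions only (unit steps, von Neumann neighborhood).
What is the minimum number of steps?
6
(one shortest path: (4, 1, 4, 3) → (3, 1, 4, 3) → (2, 1, 4, 3) → (1, 1, 4, 3) → (1, 1, 3, 3) → (1, 1, 2, 3) → (1, 1, 2, 4))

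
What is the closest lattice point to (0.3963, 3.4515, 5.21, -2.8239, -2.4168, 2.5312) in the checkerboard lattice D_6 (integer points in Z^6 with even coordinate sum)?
(0, 3, 5, -3, -2, 3)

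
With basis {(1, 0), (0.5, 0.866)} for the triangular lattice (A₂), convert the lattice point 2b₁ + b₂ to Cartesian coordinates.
(2.5, 0.866)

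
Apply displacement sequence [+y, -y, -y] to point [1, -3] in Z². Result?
(1, -4)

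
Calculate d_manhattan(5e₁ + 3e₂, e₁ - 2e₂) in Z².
9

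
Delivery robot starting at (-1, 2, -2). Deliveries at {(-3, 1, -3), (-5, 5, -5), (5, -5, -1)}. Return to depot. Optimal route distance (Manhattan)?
48
(one optimal route: (-1, 2, -2) → (-5, 5, -5) → (-3, 1, -3) → (5, -5, -1) → (-1, 2, -2))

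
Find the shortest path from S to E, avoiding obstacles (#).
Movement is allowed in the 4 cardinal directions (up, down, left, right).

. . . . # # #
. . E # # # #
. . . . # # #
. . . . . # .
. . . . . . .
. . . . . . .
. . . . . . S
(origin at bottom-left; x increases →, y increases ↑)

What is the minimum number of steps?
9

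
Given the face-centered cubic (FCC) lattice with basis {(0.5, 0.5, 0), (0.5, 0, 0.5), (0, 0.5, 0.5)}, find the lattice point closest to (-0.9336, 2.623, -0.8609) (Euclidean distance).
(-1, 2.5, -0.5)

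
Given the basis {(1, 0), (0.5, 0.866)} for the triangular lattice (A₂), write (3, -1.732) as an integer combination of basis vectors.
4b₁ - 2b₂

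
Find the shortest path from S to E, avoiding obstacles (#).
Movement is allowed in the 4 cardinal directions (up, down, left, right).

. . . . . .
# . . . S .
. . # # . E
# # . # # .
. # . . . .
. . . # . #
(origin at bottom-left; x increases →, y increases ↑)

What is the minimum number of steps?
2
(one shortest path: (4, 4) → (5, 4) → (5, 3))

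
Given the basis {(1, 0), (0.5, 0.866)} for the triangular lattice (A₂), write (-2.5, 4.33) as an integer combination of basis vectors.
-5b₁ + 5b₂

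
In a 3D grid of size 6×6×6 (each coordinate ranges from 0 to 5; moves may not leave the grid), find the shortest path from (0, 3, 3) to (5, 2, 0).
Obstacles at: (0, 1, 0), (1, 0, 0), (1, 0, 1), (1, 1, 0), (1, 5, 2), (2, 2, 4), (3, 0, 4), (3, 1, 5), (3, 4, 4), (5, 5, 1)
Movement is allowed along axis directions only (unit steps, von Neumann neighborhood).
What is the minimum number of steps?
9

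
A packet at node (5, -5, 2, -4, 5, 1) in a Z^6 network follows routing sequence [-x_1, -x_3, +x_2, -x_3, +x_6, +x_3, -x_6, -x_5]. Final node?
(4, -4, 1, -4, 4, 1)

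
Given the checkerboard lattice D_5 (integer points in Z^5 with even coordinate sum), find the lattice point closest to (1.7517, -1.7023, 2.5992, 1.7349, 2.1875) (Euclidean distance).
(2, -2, 2, 2, 2)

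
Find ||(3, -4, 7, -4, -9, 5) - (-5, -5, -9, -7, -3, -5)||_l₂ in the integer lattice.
21.587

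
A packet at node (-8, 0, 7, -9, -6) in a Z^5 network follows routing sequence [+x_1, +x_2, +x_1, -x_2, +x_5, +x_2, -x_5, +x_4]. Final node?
(-6, 1, 7, -8, -6)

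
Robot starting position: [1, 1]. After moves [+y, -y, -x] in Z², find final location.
(0, 1)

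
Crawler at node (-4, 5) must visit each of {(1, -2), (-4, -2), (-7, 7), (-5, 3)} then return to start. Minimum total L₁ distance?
34
(one optimal route: (-4, 5) → (1, -2) → (-4, -2) → (-5, 3) → (-7, 7) → (-4, 5))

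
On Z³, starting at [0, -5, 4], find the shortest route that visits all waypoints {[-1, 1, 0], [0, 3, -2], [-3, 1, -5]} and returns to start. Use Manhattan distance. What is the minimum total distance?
40
(one optimal route: (0, -5, 4) → (-1, 1, 0) → (-3, 1, -5) → (0, 3, -2) → (0, -5, 4))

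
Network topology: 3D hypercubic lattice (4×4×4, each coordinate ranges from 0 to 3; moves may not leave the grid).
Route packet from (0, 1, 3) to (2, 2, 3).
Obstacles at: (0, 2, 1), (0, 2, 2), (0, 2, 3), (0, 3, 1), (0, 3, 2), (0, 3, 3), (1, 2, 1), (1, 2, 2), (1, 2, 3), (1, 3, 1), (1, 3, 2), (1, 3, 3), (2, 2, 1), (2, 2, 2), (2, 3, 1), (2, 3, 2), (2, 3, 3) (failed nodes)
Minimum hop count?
3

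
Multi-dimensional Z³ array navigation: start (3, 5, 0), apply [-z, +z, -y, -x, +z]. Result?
(2, 4, 1)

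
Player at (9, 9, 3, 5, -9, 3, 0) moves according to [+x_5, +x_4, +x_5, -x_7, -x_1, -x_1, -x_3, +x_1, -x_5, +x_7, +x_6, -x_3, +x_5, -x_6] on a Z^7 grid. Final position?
(8, 9, 1, 6, -7, 3, 0)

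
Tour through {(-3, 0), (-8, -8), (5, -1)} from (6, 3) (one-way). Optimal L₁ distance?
27
(one optimal route: (6, 3) → (5, -1) → (-3, 0) → (-8, -8))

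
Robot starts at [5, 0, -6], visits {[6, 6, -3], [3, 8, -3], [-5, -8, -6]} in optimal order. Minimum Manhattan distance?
42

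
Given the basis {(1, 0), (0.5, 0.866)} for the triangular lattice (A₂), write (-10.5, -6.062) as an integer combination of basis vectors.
-7b₁ - 7b₂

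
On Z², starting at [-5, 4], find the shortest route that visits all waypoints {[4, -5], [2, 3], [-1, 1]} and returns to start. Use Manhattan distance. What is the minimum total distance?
36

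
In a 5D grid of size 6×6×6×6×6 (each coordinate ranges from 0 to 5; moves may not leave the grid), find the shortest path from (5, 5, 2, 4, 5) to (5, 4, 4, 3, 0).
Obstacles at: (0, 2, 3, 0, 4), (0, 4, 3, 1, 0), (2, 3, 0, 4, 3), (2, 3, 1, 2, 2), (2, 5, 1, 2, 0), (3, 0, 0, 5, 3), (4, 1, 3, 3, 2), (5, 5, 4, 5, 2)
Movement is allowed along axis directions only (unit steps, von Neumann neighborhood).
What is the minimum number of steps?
9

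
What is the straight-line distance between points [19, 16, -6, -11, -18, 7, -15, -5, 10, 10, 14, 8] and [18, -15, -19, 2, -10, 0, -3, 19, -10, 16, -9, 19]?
56.7362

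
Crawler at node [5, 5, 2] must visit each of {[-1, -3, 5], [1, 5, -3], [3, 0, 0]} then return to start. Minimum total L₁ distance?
48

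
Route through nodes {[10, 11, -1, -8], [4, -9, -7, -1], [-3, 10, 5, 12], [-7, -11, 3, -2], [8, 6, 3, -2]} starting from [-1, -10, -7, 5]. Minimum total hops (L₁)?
125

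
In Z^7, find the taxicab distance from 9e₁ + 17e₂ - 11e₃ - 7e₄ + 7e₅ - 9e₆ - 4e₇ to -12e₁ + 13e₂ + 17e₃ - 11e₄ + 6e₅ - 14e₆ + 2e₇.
69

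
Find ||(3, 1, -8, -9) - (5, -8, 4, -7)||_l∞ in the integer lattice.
12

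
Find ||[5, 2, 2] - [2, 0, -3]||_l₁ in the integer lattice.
10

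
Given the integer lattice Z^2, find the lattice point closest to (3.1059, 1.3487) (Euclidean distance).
(3, 1)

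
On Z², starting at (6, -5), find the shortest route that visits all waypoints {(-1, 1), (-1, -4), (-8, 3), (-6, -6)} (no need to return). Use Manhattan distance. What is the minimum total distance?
33
(one optimal route: (6, -5) → (-1, -4) → (-1, 1) → (-8, 3) → (-6, -6))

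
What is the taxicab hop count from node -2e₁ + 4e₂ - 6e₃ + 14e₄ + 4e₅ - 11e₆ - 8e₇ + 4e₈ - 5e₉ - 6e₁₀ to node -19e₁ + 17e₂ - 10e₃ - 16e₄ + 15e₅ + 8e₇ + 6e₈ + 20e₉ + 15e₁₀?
150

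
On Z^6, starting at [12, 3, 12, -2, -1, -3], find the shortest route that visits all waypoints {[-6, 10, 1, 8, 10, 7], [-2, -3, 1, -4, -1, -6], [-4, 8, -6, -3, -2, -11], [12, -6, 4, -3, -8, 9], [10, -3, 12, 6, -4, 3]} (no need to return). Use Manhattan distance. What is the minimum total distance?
179
(one optimal route: (12, 3, 12, -2, -1, -3) → (10, -3, 12, 6, -4, 3) → (12, -6, 4, -3, -8, 9) → (-2, -3, 1, -4, -1, -6) → (-4, 8, -6, -3, -2, -11) → (-6, 10, 1, 8, 10, 7))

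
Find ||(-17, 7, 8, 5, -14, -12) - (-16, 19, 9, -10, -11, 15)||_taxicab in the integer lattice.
59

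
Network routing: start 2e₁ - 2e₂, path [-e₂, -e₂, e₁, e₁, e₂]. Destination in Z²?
(4, -3)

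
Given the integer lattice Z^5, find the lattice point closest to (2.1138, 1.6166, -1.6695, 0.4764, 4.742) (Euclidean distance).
(2, 2, -2, 0, 5)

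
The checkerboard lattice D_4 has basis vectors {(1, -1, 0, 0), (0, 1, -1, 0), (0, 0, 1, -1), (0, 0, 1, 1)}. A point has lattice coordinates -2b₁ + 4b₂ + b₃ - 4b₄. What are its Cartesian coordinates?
(-2, 6, -7, -5)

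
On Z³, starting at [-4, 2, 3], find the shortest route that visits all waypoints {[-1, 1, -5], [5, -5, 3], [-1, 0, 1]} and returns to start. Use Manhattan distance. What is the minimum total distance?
48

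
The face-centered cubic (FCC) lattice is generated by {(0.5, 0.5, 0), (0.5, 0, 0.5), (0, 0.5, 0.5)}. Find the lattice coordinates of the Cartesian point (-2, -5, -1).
-6b₁ + 2b₂ - 4b₃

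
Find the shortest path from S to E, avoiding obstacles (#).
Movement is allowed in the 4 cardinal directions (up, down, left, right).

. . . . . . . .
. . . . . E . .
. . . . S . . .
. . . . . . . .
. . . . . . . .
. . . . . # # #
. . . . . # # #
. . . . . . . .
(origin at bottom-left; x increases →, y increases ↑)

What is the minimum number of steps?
2
(one shortest path: (4, 5) → (5, 5) → (5, 6))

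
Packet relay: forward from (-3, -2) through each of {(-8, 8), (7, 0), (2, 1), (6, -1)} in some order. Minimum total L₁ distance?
35
(one optimal route: (-3, -2) → (6, -1) → (7, 0) → (2, 1) → (-8, 8))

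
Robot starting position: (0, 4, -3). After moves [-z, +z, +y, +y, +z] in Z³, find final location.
(0, 6, -2)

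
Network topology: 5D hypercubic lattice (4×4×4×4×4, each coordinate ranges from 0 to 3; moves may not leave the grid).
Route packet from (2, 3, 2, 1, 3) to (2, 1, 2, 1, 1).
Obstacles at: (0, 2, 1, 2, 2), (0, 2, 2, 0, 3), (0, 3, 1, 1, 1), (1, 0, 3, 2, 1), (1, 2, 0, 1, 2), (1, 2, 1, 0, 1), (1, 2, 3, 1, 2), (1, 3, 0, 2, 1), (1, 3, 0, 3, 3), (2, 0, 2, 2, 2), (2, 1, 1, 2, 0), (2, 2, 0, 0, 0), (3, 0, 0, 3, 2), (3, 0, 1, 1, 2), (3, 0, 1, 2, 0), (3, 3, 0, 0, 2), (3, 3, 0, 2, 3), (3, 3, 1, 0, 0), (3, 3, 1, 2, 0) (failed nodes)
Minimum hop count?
4
(one shortest path: (2, 3, 2, 1, 3) → (2, 2, 2, 1, 3) → (2, 1, 2, 1, 3) → (2, 1, 2, 1, 2) → (2, 1, 2, 1, 1))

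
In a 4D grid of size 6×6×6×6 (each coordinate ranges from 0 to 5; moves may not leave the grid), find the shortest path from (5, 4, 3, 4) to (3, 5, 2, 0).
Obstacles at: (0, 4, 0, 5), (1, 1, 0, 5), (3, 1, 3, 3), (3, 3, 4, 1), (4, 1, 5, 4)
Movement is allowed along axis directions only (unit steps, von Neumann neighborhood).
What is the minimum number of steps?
8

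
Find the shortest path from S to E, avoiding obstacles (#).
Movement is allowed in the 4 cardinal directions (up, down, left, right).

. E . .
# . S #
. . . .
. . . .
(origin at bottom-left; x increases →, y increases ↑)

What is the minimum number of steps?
2
(one shortest path: (2, 2) → (1, 2) → (1, 3))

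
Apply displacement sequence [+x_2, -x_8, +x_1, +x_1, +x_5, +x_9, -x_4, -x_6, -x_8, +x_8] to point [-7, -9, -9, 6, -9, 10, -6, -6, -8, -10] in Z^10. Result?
(-5, -8, -9, 5, -8, 9, -6, -7, -7, -10)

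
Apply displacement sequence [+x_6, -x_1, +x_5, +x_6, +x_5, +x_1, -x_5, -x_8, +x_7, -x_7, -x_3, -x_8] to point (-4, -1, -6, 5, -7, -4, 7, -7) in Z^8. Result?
(-4, -1, -7, 5, -6, -2, 7, -9)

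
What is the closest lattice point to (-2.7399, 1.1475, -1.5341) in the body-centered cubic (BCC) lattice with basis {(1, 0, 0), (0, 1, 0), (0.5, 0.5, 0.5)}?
(-2.5, 1.5, -1.5)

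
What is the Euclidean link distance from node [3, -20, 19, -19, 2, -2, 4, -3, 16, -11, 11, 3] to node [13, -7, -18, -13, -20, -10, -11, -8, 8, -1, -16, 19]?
60.1747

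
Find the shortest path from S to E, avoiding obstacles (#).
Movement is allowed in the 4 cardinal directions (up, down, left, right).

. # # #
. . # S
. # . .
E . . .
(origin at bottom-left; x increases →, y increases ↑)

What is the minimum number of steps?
5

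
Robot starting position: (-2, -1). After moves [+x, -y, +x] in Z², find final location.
(0, -2)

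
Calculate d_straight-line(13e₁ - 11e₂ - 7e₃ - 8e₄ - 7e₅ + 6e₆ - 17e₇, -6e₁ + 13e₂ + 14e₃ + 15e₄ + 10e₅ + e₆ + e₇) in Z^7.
50.448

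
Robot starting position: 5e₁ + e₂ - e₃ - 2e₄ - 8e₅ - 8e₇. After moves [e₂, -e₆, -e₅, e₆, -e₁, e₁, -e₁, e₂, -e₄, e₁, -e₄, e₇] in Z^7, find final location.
(5, 3, -1, -4, -9, 0, -7)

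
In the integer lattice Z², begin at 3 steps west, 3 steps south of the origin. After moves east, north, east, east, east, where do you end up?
(1, -2)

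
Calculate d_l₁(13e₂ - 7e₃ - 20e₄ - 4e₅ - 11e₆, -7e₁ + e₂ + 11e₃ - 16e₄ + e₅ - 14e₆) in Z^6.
49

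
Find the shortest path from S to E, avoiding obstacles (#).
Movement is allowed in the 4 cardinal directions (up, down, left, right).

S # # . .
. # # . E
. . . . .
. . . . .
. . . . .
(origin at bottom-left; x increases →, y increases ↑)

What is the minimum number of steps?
7
(one shortest path: (0, 4) → (0, 3) → (0, 2) → (1, 2) → (2, 2) → (3, 2) → (4, 2) → (4, 3))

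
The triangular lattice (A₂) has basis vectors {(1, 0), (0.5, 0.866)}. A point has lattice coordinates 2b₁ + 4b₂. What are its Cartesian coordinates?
(4, 3.464)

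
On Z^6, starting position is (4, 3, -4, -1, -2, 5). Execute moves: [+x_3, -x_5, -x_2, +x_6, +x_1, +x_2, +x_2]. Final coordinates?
(5, 4, -3, -1, -3, 6)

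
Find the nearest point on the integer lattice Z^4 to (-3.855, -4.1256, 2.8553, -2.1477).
(-4, -4, 3, -2)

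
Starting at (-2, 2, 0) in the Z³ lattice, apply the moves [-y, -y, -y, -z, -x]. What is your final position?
(-3, -1, -1)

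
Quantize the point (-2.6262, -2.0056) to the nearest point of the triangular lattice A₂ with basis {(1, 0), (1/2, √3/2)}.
(-3, -1.732)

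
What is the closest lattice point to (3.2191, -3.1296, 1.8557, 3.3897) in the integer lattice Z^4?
(3, -3, 2, 3)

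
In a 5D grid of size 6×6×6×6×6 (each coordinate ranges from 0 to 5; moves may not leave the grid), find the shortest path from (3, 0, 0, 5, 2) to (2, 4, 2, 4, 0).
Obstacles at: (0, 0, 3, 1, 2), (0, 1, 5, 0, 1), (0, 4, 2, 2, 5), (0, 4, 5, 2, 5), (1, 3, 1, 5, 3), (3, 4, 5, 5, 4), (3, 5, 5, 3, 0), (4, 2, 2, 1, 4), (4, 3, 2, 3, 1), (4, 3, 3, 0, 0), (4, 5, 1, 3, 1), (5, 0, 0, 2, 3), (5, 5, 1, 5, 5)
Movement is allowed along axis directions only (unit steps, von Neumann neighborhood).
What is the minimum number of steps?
10
(one shortest path: (3, 0, 0, 5, 2) → (2, 0, 0, 5, 2) → (2, 1, 0, 5, 2) → (2, 2, 0, 5, 2) → (2, 3, 0, 5, 2) → (2, 4, 0, 5, 2) → (2, 4, 1, 5, 2) → (2, 4, 2, 5, 2) → (2, 4, 2, 4, 2) → (2, 4, 2, 4, 1) → (2, 4, 2, 4, 0))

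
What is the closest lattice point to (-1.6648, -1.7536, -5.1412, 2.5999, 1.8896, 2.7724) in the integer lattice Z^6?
(-2, -2, -5, 3, 2, 3)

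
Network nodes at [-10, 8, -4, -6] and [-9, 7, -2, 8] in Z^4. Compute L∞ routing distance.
14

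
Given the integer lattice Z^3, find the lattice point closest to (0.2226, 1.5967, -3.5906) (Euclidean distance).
(0, 2, -4)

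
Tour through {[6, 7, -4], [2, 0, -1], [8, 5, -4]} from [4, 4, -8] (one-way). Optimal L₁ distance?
27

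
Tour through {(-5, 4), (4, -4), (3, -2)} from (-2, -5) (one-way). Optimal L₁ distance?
24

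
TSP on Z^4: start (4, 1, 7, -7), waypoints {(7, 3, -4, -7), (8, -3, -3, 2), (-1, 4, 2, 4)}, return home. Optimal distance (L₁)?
80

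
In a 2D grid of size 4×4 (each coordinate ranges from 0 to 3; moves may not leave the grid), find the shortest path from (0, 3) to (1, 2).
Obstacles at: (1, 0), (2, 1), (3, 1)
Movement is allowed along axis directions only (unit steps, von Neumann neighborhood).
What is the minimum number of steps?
2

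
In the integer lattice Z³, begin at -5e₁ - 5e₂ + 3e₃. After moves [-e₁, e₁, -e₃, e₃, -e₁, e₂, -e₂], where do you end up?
(-6, -5, 3)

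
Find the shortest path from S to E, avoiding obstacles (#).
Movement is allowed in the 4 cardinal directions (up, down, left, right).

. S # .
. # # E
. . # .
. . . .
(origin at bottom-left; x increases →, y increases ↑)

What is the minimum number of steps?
9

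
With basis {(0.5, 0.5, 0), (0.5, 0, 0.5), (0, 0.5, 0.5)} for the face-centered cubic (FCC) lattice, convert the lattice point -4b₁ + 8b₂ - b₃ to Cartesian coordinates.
(2, -2.5, 3.5)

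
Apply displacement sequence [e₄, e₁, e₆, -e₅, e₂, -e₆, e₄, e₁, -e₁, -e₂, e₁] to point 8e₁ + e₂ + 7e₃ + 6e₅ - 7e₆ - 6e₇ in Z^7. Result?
(10, 1, 7, 2, 5, -7, -6)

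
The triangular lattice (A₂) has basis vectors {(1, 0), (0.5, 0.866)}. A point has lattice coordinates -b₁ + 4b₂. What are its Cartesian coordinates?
(1, 3.464)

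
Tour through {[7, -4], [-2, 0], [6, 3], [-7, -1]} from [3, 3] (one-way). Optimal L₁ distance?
30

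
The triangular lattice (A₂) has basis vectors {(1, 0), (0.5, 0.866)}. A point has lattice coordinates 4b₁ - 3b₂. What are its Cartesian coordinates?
(2.5, -2.598)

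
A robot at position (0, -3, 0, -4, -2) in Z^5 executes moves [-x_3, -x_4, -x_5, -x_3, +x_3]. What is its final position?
(0, -3, -1, -5, -3)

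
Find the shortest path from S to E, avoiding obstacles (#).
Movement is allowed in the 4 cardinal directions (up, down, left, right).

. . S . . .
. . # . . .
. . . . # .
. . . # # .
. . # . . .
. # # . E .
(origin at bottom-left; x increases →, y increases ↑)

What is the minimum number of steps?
9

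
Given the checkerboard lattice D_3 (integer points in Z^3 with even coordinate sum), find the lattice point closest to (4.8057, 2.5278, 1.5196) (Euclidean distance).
(5, 3, 2)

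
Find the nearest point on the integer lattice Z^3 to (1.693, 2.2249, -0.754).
(2, 2, -1)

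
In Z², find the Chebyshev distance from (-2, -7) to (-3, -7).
1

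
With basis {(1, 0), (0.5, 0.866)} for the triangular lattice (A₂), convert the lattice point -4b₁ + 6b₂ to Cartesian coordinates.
(-1, 5.196)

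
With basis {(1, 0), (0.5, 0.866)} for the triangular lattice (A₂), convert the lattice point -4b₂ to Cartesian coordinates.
(-2, -3.464)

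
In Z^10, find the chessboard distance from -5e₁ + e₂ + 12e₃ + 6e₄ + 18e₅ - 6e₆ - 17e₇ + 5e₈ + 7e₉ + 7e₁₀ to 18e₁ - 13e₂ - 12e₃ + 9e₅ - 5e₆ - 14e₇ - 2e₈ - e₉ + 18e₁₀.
24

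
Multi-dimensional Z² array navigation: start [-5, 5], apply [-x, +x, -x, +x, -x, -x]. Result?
(-7, 5)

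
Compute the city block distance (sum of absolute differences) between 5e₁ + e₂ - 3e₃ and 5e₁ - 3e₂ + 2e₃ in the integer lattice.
9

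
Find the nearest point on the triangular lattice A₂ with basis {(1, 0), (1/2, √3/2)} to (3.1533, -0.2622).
(3, 0)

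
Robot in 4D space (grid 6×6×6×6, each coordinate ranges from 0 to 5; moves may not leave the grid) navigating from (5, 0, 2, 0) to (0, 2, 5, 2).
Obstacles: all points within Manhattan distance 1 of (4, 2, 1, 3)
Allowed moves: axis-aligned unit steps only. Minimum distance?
12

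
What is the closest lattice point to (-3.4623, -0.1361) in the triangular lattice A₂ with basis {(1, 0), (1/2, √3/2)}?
(-3, 0)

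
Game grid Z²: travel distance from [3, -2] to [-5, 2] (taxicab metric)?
12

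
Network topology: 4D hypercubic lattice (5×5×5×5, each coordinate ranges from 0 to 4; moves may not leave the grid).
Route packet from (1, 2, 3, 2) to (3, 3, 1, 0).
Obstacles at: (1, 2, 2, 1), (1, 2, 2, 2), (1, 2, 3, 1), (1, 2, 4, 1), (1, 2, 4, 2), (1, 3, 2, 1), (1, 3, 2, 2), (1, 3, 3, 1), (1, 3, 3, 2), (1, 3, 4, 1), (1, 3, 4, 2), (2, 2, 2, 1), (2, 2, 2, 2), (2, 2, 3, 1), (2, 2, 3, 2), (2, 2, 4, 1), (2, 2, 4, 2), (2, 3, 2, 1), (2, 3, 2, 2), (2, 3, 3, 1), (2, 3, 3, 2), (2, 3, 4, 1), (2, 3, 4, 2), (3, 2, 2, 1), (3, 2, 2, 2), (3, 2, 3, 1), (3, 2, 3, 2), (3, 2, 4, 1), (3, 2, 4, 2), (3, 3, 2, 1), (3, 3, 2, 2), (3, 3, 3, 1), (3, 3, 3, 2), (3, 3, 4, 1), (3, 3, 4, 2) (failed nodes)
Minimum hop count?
9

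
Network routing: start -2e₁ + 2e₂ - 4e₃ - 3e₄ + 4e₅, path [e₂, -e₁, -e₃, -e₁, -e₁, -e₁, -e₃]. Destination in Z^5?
(-6, 3, -6, -3, 4)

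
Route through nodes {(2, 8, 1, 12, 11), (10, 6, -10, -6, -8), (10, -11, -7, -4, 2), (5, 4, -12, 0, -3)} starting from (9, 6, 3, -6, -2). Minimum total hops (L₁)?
132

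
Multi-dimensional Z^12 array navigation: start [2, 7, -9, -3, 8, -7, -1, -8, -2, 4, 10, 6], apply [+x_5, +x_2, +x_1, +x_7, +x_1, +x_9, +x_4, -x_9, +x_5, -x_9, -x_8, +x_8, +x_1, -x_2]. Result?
(5, 7, -9, -2, 10, -7, 0, -8, -3, 4, 10, 6)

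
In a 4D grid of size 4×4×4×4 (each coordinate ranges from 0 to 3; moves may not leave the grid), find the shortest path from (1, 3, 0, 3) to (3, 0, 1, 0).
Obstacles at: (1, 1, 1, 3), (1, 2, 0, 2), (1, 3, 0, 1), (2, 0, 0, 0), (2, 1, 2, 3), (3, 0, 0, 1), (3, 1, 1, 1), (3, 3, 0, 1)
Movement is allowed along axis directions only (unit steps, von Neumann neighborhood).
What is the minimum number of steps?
9
(one shortest path: (1, 3, 0, 3) → (2, 3, 0, 3) → (3, 3, 0, 3) → (3, 2, 0, 3) → (3, 1, 0, 3) → (3, 0, 0, 3) → (3, 0, 1, 3) → (3, 0, 1, 2) → (3, 0, 1, 1) → (3, 0, 1, 0))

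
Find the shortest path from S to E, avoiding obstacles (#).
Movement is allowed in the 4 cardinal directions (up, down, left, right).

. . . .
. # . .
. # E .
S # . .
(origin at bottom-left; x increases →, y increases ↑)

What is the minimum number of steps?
7
(one shortest path: (0, 0) → (0, 1) → (0, 2) → (0, 3) → (1, 3) → (2, 3) → (2, 2) → (2, 1))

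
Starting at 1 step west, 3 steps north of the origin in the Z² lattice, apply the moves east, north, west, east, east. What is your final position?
(1, 4)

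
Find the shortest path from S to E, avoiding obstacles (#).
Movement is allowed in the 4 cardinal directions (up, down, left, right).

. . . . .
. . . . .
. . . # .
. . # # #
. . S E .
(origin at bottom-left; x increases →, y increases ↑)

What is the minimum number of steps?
1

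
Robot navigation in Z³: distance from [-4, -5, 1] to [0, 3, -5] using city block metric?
18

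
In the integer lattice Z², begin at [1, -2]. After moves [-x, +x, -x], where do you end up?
(0, -2)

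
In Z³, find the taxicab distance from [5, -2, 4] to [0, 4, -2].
17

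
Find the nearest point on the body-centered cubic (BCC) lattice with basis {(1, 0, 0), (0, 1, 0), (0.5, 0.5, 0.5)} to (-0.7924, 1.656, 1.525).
(-0.5, 1.5, 1.5)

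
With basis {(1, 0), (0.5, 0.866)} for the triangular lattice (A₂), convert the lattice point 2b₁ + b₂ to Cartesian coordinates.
(2.5, 0.866)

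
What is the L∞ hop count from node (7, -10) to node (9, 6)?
16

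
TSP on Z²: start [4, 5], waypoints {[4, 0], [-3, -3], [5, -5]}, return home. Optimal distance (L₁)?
36
(one optimal route: (4, 5) → (4, 0) → (-3, -3) → (5, -5) → (4, 5))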